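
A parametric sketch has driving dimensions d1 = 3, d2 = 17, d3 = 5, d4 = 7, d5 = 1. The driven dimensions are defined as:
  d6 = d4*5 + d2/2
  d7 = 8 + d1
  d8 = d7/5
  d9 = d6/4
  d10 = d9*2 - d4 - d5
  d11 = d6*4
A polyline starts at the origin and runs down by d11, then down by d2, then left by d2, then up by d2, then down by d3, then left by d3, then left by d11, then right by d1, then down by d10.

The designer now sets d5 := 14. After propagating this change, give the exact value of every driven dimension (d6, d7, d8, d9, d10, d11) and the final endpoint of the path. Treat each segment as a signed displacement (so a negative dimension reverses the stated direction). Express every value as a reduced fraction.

Apply edit: d5 := 14
  d6 = d4*5 + d2/2 = 87/2
  d7 = 8 + d1 = 11
  d8 = d7/5 = 11/5
  d9 = d6/4 = 87/8
  d10 = d9*2 - d4 - d5 = 3/4
  d11 = d6*4 = 174
Walk from origin (0, 0):
  seg 1: down by d11 = 174 → (0, -174)
  seg 2: down by d2 = 17 → (0, -191)
  seg 3: left by d2 = 17 → (-17, -191)
  seg 4: up by d2 = 17 → (-17, -174)
  seg 5: down by d3 = 5 → (-17, -179)
  seg 6: left by d3 = 5 → (-22, -179)
  seg 7: left by d11 = 174 → (-196, -179)
  seg 8: right by d1 = 3 → (-193, -179)
  seg 9: down by d10 = 3/4 → (-193, -719/4)

d6 = 87/2
d7 = 11
d8 = 11/5
d9 = 87/8
d10 = 3/4
d11 = 174
endpoint = (-193, -719/4)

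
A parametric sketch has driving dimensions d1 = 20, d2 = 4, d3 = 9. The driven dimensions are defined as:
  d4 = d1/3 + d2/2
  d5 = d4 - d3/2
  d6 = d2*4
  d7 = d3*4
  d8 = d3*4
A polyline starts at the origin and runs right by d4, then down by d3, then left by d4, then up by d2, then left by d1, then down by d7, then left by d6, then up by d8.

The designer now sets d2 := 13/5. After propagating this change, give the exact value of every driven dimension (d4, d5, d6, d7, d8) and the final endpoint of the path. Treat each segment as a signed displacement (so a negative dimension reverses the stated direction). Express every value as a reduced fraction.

d4 = 239/30
d5 = 52/15
d6 = 52/5
d7 = 36
d8 = 36
endpoint = (-152/5, -32/5)

Apply edit: d2 := 13/5
  d4 = d1/3 + d2/2 = 239/30
  d5 = d4 - d3/2 = 52/15
  d6 = d2*4 = 52/5
  d7 = d3*4 = 36
  d8 = d3*4 = 36
Walk from origin (0, 0):
  seg 1: right by d4 = 239/30 → (239/30, 0)
  seg 2: down by d3 = 9 → (239/30, -9)
  seg 3: left by d4 = 239/30 → (0, -9)
  seg 4: up by d2 = 13/5 → (0, -32/5)
  seg 5: left by d1 = 20 → (-20, -32/5)
  seg 6: down by d7 = 36 → (-20, -212/5)
  seg 7: left by d6 = 52/5 → (-152/5, -212/5)
  seg 8: up by d8 = 36 → (-152/5, -32/5)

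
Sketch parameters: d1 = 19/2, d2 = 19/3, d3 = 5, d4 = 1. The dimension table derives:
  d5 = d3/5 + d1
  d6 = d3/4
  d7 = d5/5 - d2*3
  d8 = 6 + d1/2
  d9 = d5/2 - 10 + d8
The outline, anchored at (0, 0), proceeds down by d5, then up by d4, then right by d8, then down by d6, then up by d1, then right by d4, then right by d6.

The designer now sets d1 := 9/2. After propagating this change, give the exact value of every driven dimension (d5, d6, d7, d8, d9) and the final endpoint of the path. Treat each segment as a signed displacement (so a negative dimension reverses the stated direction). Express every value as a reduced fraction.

Apply edit: d1 := 9/2
  d5 = d3/5 + d1 = 11/2
  d6 = d3/4 = 5/4
  d7 = d5/5 - d2*3 = -179/10
  d8 = 6 + d1/2 = 33/4
  d9 = d5/2 - 10 + d8 = 1
Walk from origin (0, 0):
  seg 1: down by d5 = 11/2 → (0, -11/2)
  seg 2: up by d4 = 1 → (0, -9/2)
  seg 3: right by d8 = 33/4 → (33/4, -9/2)
  seg 4: down by d6 = 5/4 → (33/4, -23/4)
  seg 5: up by d1 = 9/2 → (33/4, -5/4)
  seg 6: right by d4 = 1 → (37/4, -5/4)
  seg 7: right by d6 = 5/4 → (21/2, -5/4)

d5 = 11/2
d6 = 5/4
d7 = -179/10
d8 = 33/4
d9 = 1
endpoint = (21/2, -5/4)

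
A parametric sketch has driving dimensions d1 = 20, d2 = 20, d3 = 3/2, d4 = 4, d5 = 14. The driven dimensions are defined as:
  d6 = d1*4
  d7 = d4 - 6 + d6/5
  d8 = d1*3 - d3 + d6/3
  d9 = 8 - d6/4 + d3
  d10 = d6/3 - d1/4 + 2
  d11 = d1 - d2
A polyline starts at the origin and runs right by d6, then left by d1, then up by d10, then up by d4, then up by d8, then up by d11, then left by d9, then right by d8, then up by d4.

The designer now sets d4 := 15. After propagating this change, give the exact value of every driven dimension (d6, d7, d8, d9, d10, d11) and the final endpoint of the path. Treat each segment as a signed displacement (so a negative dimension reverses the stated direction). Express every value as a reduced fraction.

Apply edit: d4 := 15
  d6 = d1*4 = 80
  d7 = d4 - 6 + d6/5 = 25
  d8 = d1*3 - d3 + d6/3 = 511/6
  d9 = 8 - d6/4 + d3 = -21/2
  d10 = d6/3 - d1/4 + 2 = 71/3
  d11 = d1 - d2 = 0
Walk from origin (0, 0):
  seg 1: right by d6 = 80 → (80, 0)
  seg 2: left by d1 = 20 → (60, 0)
  seg 3: up by d10 = 71/3 → (60, 71/3)
  seg 4: up by d4 = 15 → (60, 116/3)
  seg 5: up by d8 = 511/6 → (60, 743/6)
  seg 6: up by d11 = 0 → (60, 743/6)
  seg 7: left by d9 = -21/2 → (141/2, 743/6)
  seg 8: right by d8 = 511/6 → (467/3, 743/6)
  seg 9: up by d4 = 15 → (467/3, 833/6)

d6 = 80
d7 = 25
d8 = 511/6
d9 = -21/2
d10 = 71/3
d11 = 0
endpoint = (467/3, 833/6)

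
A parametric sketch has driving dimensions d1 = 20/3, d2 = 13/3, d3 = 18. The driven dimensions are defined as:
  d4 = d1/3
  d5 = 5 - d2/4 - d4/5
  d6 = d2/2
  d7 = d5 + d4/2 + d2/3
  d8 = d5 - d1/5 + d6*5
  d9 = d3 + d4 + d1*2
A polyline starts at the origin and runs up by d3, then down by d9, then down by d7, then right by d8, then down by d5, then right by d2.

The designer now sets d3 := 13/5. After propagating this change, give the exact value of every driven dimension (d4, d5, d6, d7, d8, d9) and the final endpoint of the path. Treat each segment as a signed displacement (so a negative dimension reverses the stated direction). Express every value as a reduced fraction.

Apply edit: d3 := 13/5
  d4 = d1/3 = 20/9
  d5 = 5 - d2/4 - d4/5 = 125/36
  d6 = d2/2 = 13/6
  d7 = d5 + d4/2 + d2/3 = 217/36
  d8 = d5 - d1/5 + d6*5 = 467/36
  d9 = d3 + d4 + d1*2 = 817/45
Walk from origin (0, 0):
  seg 1: up by d3 = 13/5 → (0, 13/5)
  seg 2: down by d9 = 817/45 → (0, -140/9)
  seg 3: down by d7 = 217/36 → (0, -259/12)
  seg 4: right by d8 = 467/36 → (467/36, -259/12)
  seg 5: down by d5 = 125/36 → (467/36, -451/18)
  seg 6: right by d2 = 13/3 → (623/36, -451/18)

d4 = 20/9
d5 = 125/36
d6 = 13/6
d7 = 217/36
d8 = 467/36
d9 = 817/45
endpoint = (623/36, -451/18)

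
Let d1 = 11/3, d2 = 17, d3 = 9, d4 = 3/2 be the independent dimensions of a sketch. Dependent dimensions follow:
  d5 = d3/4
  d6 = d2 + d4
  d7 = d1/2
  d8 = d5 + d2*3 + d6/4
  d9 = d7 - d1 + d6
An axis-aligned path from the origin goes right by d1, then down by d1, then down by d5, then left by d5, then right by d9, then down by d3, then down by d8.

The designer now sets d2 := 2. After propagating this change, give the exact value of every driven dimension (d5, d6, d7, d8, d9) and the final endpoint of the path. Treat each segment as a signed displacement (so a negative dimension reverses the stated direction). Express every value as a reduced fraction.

d5 = 9/4
d6 = 7/2
d7 = 11/6
d8 = 73/8
d9 = 5/3
endpoint = (37/12, -577/24)

Apply edit: d2 := 2
  d5 = d3/4 = 9/4
  d6 = d2 + d4 = 7/2
  d7 = d1/2 = 11/6
  d8 = d5 + d2*3 + d6/4 = 73/8
  d9 = d7 - d1 + d6 = 5/3
Walk from origin (0, 0):
  seg 1: right by d1 = 11/3 → (11/3, 0)
  seg 2: down by d1 = 11/3 → (11/3, -11/3)
  seg 3: down by d5 = 9/4 → (11/3, -71/12)
  seg 4: left by d5 = 9/4 → (17/12, -71/12)
  seg 5: right by d9 = 5/3 → (37/12, -71/12)
  seg 6: down by d3 = 9 → (37/12, -179/12)
  seg 7: down by d8 = 73/8 → (37/12, -577/24)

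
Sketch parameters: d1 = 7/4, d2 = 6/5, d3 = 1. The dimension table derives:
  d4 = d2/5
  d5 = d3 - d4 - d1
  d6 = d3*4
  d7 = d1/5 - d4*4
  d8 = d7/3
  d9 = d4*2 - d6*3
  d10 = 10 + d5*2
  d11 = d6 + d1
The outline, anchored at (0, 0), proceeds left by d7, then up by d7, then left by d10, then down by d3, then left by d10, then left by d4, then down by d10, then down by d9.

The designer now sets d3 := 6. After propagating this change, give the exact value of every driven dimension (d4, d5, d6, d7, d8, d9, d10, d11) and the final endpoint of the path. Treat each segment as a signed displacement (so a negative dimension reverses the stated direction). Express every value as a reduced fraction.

Apply edit: d3 := 6
  d4 = d2/5 = 6/25
  d5 = d3 - d4 - d1 = 401/100
  d6 = d3*4 = 24
  d7 = d1/5 - d4*4 = -61/100
  d8 = d7/3 = -61/300
  d9 = d4*2 - d6*3 = -1788/25
  d10 = 10 + d5*2 = 901/50
  d11 = d6 + d1 = 103/4
Walk from origin (0, 0):
  seg 1: left by d7 = -61/100 → (61/100, 0)
  seg 2: up by d7 = -61/100 → (61/100, -61/100)
  seg 3: left by d10 = 901/50 → (-1741/100, -61/100)
  seg 4: down by d3 = 6 → (-1741/100, -661/100)
  seg 5: left by d10 = 901/50 → (-3543/100, -661/100)
  seg 6: left by d4 = 6/25 → (-3567/100, -661/100)
  seg 7: down by d10 = 901/50 → (-3567/100, -2463/100)
  seg 8: down by d9 = -1788/25 → (-3567/100, 4689/100)

d4 = 6/25
d5 = 401/100
d6 = 24
d7 = -61/100
d8 = -61/300
d9 = -1788/25
d10 = 901/50
d11 = 103/4
endpoint = (-3567/100, 4689/100)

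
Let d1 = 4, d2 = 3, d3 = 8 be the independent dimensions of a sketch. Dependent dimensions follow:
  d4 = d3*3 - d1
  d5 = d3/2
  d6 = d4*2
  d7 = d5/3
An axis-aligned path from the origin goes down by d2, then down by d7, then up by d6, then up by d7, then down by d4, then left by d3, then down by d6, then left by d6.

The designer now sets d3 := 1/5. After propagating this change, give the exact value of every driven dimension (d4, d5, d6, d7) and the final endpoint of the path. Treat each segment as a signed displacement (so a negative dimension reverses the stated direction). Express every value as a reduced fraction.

Apply edit: d3 := 1/5
  d4 = d3*3 - d1 = -17/5
  d5 = d3/2 = 1/10
  d6 = d4*2 = -34/5
  d7 = d5/3 = 1/30
Walk from origin (0, 0):
  seg 1: down by d2 = 3 → (0, -3)
  seg 2: down by d7 = 1/30 → (0, -91/30)
  seg 3: up by d6 = -34/5 → (0, -59/6)
  seg 4: up by d7 = 1/30 → (0, -49/5)
  seg 5: down by d4 = -17/5 → (0, -32/5)
  seg 6: left by d3 = 1/5 → (-1/5, -32/5)
  seg 7: down by d6 = -34/5 → (-1/5, 2/5)
  seg 8: left by d6 = -34/5 → (33/5, 2/5)

d4 = -17/5
d5 = 1/10
d6 = -34/5
d7 = 1/30
endpoint = (33/5, 2/5)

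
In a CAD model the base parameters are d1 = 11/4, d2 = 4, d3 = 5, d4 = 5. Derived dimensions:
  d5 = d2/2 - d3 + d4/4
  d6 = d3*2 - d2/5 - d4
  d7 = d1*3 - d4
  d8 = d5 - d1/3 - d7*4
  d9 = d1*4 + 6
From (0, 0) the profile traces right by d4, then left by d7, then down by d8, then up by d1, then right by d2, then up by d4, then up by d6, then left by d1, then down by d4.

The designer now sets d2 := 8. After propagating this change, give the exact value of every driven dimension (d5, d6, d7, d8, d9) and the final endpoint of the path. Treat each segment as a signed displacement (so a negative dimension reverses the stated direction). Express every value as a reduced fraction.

d5 = 1/4
d6 = 17/5
d7 = 13/4
d8 = -41/3
d9 = 17
endpoint = (7, 1189/60)

Apply edit: d2 := 8
  d5 = d2/2 - d3 + d4/4 = 1/4
  d6 = d3*2 - d2/5 - d4 = 17/5
  d7 = d1*3 - d4 = 13/4
  d8 = d5 - d1/3 - d7*4 = -41/3
  d9 = d1*4 + 6 = 17
Walk from origin (0, 0):
  seg 1: right by d4 = 5 → (5, 0)
  seg 2: left by d7 = 13/4 → (7/4, 0)
  seg 3: down by d8 = -41/3 → (7/4, 41/3)
  seg 4: up by d1 = 11/4 → (7/4, 197/12)
  seg 5: right by d2 = 8 → (39/4, 197/12)
  seg 6: up by d4 = 5 → (39/4, 257/12)
  seg 7: up by d6 = 17/5 → (39/4, 1489/60)
  seg 8: left by d1 = 11/4 → (7, 1489/60)
  seg 9: down by d4 = 5 → (7, 1189/60)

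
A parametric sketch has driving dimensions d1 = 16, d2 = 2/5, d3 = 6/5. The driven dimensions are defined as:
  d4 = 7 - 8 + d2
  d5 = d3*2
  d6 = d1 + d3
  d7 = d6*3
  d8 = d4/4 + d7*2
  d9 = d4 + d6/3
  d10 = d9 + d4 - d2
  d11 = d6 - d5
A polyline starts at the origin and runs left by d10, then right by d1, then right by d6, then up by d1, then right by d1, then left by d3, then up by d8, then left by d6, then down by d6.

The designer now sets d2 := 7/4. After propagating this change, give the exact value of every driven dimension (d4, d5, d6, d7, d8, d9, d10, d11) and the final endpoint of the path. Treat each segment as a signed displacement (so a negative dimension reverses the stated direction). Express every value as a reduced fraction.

Apply edit: d2 := 7/4
  d4 = 7 - 8 + d2 = 3/4
  d5 = d3*2 = 12/5
  d6 = d1 + d3 = 86/5
  d7 = d6*3 = 258/5
  d8 = d4/4 + d7*2 = 8271/80
  d9 = d4 + d6/3 = 389/60
  d10 = d9 + d4 - d2 = 329/60
  d11 = d6 - d5 = 74/5
Walk from origin (0, 0):
  seg 1: left by d10 = 329/60 → (-329/60, 0)
  seg 2: right by d1 = 16 → (631/60, 0)
  seg 3: right by d6 = 86/5 → (1663/60, 0)
  seg 4: up by d1 = 16 → (1663/60, 16)
  seg 5: right by d1 = 16 → (2623/60, 16)
  seg 6: left by d3 = 6/5 → (2551/60, 16)
  seg 7: up by d8 = 8271/80 → (2551/60, 9551/80)
  seg 8: left by d6 = 86/5 → (1519/60, 9551/80)
  seg 9: down by d6 = 86/5 → (1519/60, 1635/16)

d4 = 3/4
d5 = 12/5
d6 = 86/5
d7 = 258/5
d8 = 8271/80
d9 = 389/60
d10 = 329/60
d11 = 74/5
endpoint = (1519/60, 1635/16)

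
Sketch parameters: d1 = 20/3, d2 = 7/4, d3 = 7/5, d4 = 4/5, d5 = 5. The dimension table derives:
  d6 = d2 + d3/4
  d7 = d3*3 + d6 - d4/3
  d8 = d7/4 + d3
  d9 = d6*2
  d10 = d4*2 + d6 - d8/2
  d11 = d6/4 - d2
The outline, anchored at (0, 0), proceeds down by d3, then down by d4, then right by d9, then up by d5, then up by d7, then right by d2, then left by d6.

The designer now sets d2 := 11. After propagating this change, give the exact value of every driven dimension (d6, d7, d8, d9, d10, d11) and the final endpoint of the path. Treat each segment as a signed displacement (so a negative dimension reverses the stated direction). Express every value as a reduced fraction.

d6 = 227/20
d7 = 917/60
d8 = 1253/240
d9 = 227/10
d10 = 4963/480
d11 = -653/80
endpoint = (447/20, 217/12)

Apply edit: d2 := 11
  d6 = d2 + d3/4 = 227/20
  d7 = d3*3 + d6 - d4/3 = 917/60
  d8 = d7/4 + d3 = 1253/240
  d9 = d6*2 = 227/10
  d10 = d4*2 + d6 - d8/2 = 4963/480
  d11 = d6/4 - d2 = -653/80
Walk from origin (0, 0):
  seg 1: down by d3 = 7/5 → (0, -7/5)
  seg 2: down by d4 = 4/5 → (0, -11/5)
  seg 3: right by d9 = 227/10 → (227/10, -11/5)
  seg 4: up by d5 = 5 → (227/10, 14/5)
  seg 5: up by d7 = 917/60 → (227/10, 217/12)
  seg 6: right by d2 = 11 → (337/10, 217/12)
  seg 7: left by d6 = 227/20 → (447/20, 217/12)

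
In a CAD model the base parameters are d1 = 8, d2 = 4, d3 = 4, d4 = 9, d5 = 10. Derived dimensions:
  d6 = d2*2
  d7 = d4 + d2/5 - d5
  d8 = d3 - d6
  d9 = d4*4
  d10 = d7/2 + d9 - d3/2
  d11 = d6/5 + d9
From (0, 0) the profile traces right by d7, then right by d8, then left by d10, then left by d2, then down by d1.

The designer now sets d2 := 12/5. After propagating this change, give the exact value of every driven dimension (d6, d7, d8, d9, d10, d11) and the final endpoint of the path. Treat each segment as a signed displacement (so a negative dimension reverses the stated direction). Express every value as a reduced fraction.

d6 = 24/5
d7 = -13/25
d8 = -4/5
d9 = 36
d10 = 1687/50
d11 = 924/25
endpoint = (-1873/50, -8)

Apply edit: d2 := 12/5
  d6 = d2*2 = 24/5
  d7 = d4 + d2/5 - d5 = -13/25
  d8 = d3 - d6 = -4/5
  d9 = d4*4 = 36
  d10 = d7/2 + d9 - d3/2 = 1687/50
  d11 = d6/5 + d9 = 924/25
Walk from origin (0, 0):
  seg 1: right by d7 = -13/25 → (-13/25, 0)
  seg 2: right by d8 = -4/5 → (-33/25, 0)
  seg 3: left by d10 = 1687/50 → (-1753/50, 0)
  seg 4: left by d2 = 12/5 → (-1873/50, 0)
  seg 5: down by d1 = 8 → (-1873/50, -8)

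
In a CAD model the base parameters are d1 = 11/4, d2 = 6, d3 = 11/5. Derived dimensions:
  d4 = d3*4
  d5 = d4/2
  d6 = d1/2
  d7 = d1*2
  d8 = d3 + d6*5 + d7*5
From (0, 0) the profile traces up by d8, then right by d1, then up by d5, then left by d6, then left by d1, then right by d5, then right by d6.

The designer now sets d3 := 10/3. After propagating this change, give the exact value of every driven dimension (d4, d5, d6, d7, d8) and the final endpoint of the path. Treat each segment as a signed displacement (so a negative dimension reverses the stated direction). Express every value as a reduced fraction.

d4 = 40/3
d5 = 20/3
d6 = 11/8
d7 = 11/2
d8 = 905/24
endpoint = (20/3, 355/8)

Apply edit: d3 := 10/3
  d4 = d3*4 = 40/3
  d5 = d4/2 = 20/3
  d6 = d1/2 = 11/8
  d7 = d1*2 = 11/2
  d8 = d3 + d6*5 + d7*5 = 905/24
Walk from origin (0, 0):
  seg 1: up by d8 = 905/24 → (0, 905/24)
  seg 2: right by d1 = 11/4 → (11/4, 905/24)
  seg 3: up by d5 = 20/3 → (11/4, 355/8)
  seg 4: left by d6 = 11/8 → (11/8, 355/8)
  seg 5: left by d1 = 11/4 → (-11/8, 355/8)
  seg 6: right by d5 = 20/3 → (127/24, 355/8)
  seg 7: right by d6 = 11/8 → (20/3, 355/8)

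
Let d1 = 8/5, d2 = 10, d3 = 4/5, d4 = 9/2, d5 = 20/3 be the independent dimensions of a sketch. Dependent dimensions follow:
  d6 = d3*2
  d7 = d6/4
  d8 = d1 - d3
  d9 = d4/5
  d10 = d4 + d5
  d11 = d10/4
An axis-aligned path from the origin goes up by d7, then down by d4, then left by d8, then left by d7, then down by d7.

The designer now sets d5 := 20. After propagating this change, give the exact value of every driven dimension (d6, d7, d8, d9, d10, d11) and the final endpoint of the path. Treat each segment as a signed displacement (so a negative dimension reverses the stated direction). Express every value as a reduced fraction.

Apply edit: d5 := 20
  d6 = d3*2 = 8/5
  d7 = d6/4 = 2/5
  d8 = d1 - d3 = 4/5
  d9 = d4/5 = 9/10
  d10 = d4 + d5 = 49/2
  d11 = d10/4 = 49/8
Walk from origin (0, 0):
  seg 1: up by d7 = 2/5 → (0, 2/5)
  seg 2: down by d4 = 9/2 → (0, -41/10)
  seg 3: left by d8 = 4/5 → (-4/5, -41/10)
  seg 4: left by d7 = 2/5 → (-6/5, -41/10)
  seg 5: down by d7 = 2/5 → (-6/5, -9/2)

d6 = 8/5
d7 = 2/5
d8 = 4/5
d9 = 9/10
d10 = 49/2
d11 = 49/8
endpoint = (-6/5, -9/2)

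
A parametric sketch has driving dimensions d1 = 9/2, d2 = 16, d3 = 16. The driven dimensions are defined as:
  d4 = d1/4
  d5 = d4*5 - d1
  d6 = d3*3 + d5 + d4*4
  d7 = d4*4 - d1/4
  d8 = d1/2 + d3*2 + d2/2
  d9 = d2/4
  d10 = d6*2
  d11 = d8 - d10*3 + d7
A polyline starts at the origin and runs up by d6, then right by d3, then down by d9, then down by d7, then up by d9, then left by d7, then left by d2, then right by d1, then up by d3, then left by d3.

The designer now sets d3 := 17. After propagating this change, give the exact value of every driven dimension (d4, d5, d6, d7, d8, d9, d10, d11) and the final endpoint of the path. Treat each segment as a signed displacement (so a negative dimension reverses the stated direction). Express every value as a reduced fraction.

d4 = 9/8
d5 = 9/8
d6 = 453/8
d7 = 27/8
d8 = 177/4
d9 = 4
d10 = 453/4
d11 = -2337/8
endpoint = (-119/8, 281/4)

Apply edit: d3 := 17
  d4 = d1/4 = 9/8
  d5 = d4*5 - d1 = 9/8
  d6 = d3*3 + d5 + d4*4 = 453/8
  d7 = d4*4 - d1/4 = 27/8
  d8 = d1/2 + d3*2 + d2/2 = 177/4
  d9 = d2/4 = 4
  d10 = d6*2 = 453/4
  d11 = d8 - d10*3 + d7 = -2337/8
Walk from origin (0, 0):
  seg 1: up by d6 = 453/8 → (0, 453/8)
  seg 2: right by d3 = 17 → (17, 453/8)
  seg 3: down by d9 = 4 → (17, 421/8)
  seg 4: down by d7 = 27/8 → (17, 197/4)
  seg 5: up by d9 = 4 → (17, 213/4)
  seg 6: left by d7 = 27/8 → (109/8, 213/4)
  seg 7: left by d2 = 16 → (-19/8, 213/4)
  seg 8: right by d1 = 9/2 → (17/8, 213/4)
  seg 9: up by d3 = 17 → (17/8, 281/4)
  seg 10: left by d3 = 17 → (-119/8, 281/4)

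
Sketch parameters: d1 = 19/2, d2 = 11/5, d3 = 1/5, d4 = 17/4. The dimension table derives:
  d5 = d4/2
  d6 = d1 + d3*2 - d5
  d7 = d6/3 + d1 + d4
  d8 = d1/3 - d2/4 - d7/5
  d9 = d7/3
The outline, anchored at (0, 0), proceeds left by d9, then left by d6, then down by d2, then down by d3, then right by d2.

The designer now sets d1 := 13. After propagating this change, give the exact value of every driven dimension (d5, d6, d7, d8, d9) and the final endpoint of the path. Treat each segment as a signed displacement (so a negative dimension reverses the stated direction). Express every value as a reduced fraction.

d5 = 17/8
d6 = 451/40
d7 = 2521/120
d8 = -251/600
d9 = 2521/360
endpoint = (-1447/90, -12/5)

Apply edit: d1 := 13
  d5 = d4/2 = 17/8
  d6 = d1 + d3*2 - d5 = 451/40
  d7 = d6/3 + d1 + d4 = 2521/120
  d8 = d1/3 - d2/4 - d7/5 = -251/600
  d9 = d7/3 = 2521/360
Walk from origin (0, 0):
  seg 1: left by d9 = 2521/360 → (-2521/360, 0)
  seg 2: left by d6 = 451/40 → (-329/18, 0)
  seg 3: down by d2 = 11/5 → (-329/18, -11/5)
  seg 4: down by d3 = 1/5 → (-329/18, -12/5)
  seg 5: right by d2 = 11/5 → (-1447/90, -12/5)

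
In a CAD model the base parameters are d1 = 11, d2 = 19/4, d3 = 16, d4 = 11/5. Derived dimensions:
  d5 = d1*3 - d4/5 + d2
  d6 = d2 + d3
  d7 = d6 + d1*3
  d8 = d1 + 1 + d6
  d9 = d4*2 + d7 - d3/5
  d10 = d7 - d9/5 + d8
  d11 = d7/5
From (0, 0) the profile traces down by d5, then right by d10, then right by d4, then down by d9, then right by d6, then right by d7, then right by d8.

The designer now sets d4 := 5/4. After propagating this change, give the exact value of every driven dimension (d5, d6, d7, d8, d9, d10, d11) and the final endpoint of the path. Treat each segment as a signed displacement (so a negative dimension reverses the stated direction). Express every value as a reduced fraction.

d5 = 75/2
d6 = 83/4
d7 = 215/4
d8 = 131/4
d9 = 1061/20
d10 = 7589/100
d11 = 43/4
endpoint = (18439/100, -1811/20)

Apply edit: d4 := 5/4
  d5 = d1*3 - d4/5 + d2 = 75/2
  d6 = d2 + d3 = 83/4
  d7 = d6 + d1*3 = 215/4
  d8 = d1 + 1 + d6 = 131/4
  d9 = d4*2 + d7 - d3/5 = 1061/20
  d10 = d7 - d9/5 + d8 = 7589/100
  d11 = d7/5 = 43/4
Walk from origin (0, 0):
  seg 1: down by d5 = 75/2 → (0, -75/2)
  seg 2: right by d10 = 7589/100 → (7589/100, -75/2)
  seg 3: right by d4 = 5/4 → (3857/50, -75/2)
  seg 4: down by d9 = 1061/20 → (3857/50, -1811/20)
  seg 5: right by d6 = 83/4 → (9789/100, -1811/20)
  seg 6: right by d7 = 215/4 → (3791/25, -1811/20)
  seg 7: right by d8 = 131/4 → (18439/100, -1811/20)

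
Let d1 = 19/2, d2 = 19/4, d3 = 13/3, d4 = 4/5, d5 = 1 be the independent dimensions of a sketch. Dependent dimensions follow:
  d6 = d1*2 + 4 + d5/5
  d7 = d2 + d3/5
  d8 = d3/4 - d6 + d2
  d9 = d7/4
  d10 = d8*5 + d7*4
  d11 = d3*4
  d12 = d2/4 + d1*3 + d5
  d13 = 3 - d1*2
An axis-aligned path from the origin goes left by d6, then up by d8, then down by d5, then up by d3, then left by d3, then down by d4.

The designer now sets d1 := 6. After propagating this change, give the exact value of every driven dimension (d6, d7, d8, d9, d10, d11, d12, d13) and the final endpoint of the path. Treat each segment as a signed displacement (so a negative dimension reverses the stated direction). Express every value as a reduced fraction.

Apply edit: d1 := 6
  d6 = d1*2 + 4 + d5/5 = 81/5
  d7 = d2 + d3/5 = 337/60
  d8 = d3/4 - d6 + d2 = -311/30
  d9 = d7/4 = 337/240
  d10 = d8*5 + d7*4 = -881/30
  d11 = d3*4 = 52/3
  d12 = d2/4 + d1*3 + d5 = 323/16
  d13 = 3 - d1*2 = -9
Walk from origin (0, 0):
  seg 1: left by d6 = 81/5 → (-81/5, 0)
  seg 2: up by d8 = -311/30 → (-81/5, -311/30)
  seg 3: down by d5 = 1 → (-81/5, -341/30)
  seg 4: up by d3 = 13/3 → (-81/5, -211/30)
  seg 5: left by d3 = 13/3 → (-308/15, -211/30)
  seg 6: down by d4 = 4/5 → (-308/15, -47/6)

d6 = 81/5
d7 = 337/60
d8 = -311/30
d9 = 337/240
d10 = -881/30
d11 = 52/3
d12 = 323/16
d13 = -9
endpoint = (-308/15, -47/6)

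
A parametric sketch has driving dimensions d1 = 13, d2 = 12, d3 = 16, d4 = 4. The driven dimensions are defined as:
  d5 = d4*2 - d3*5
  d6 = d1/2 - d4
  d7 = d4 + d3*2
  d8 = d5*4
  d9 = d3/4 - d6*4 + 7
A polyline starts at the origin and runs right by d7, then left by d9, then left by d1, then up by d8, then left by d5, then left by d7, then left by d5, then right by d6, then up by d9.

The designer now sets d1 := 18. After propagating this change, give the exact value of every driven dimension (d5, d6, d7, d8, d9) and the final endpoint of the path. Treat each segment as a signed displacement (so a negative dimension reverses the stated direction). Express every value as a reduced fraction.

Apply edit: d1 := 18
  d5 = d4*2 - d3*5 = -72
  d6 = d1/2 - d4 = 5
  d7 = d4 + d3*2 = 36
  d8 = d5*4 = -288
  d9 = d3/4 - d6*4 + 7 = -9
Walk from origin (0, 0):
  seg 1: right by d7 = 36 → (36, 0)
  seg 2: left by d9 = -9 → (45, 0)
  seg 3: left by d1 = 18 → (27, 0)
  seg 4: up by d8 = -288 → (27, -288)
  seg 5: left by d5 = -72 → (99, -288)
  seg 6: left by d7 = 36 → (63, -288)
  seg 7: left by d5 = -72 → (135, -288)
  seg 8: right by d6 = 5 → (140, -288)
  seg 9: up by d9 = -9 → (140, -297)

d5 = -72
d6 = 5
d7 = 36
d8 = -288
d9 = -9
endpoint = (140, -297)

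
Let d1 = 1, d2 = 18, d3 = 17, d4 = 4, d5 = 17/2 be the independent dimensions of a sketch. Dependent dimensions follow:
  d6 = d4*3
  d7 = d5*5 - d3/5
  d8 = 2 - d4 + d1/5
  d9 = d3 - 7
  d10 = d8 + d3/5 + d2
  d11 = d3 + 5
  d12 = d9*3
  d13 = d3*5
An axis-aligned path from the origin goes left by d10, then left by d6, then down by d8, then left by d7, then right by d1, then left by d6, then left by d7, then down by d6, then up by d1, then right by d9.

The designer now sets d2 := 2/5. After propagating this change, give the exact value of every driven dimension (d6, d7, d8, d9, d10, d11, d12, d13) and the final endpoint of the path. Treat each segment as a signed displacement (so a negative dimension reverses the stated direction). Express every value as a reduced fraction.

d6 = 12
d7 = 391/10
d8 = -9/5
d9 = 10
d10 = 2
d11 = 22
d12 = 30
d13 = 85
endpoint = (-466/5, -46/5)

Apply edit: d2 := 2/5
  d6 = d4*3 = 12
  d7 = d5*5 - d3/5 = 391/10
  d8 = 2 - d4 + d1/5 = -9/5
  d9 = d3 - 7 = 10
  d10 = d8 + d3/5 + d2 = 2
  d11 = d3 + 5 = 22
  d12 = d9*3 = 30
  d13 = d3*5 = 85
Walk from origin (0, 0):
  seg 1: left by d10 = 2 → (-2, 0)
  seg 2: left by d6 = 12 → (-14, 0)
  seg 3: down by d8 = -9/5 → (-14, 9/5)
  seg 4: left by d7 = 391/10 → (-531/10, 9/5)
  seg 5: right by d1 = 1 → (-521/10, 9/5)
  seg 6: left by d6 = 12 → (-641/10, 9/5)
  seg 7: left by d7 = 391/10 → (-516/5, 9/5)
  seg 8: down by d6 = 12 → (-516/5, -51/5)
  seg 9: up by d1 = 1 → (-516/5, -46/5)
  seg 10: right by d9 = 10 → (-466/5, -46/5)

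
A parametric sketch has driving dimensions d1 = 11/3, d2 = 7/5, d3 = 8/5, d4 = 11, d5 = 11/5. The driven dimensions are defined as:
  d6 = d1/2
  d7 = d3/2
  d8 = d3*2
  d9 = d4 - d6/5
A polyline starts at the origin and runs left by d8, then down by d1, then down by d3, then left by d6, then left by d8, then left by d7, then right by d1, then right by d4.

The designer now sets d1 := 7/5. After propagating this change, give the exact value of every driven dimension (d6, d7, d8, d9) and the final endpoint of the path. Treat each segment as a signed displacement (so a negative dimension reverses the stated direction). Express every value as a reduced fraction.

Apply edit: d1 := 7/5
  d6 = d1/2 = 7/10
  d7 = d3/2 = 4/5
  d8 = d3*2 = 16/5
  d9 = d4 - d6/5 = 543/50
Walk from origin (0, 0):
  seg 1: left by d8 = 16/5 → (-16/5, 0)
  seg 2: down by d1 = 7/5 → (-16/5, -7/5)
  seg 3: down by d3 = 8/5 → (-16/5, -3)
  seg 4: left by d6 = 7/10 → (-39/10, -3)
  seg 5: left by d8 = 16/5 → (-71/10, -3)
  seg 6: left by d7 = 4/5 → (-79/10, -3)
  seg 7: right by d1 = 7/5 → (-13/2, -3)
  seg 8: right by d4 = 11 → (9/2, -3)

d6 = 7/10
d7 = 4/5
d8 = 16/5
d9 = 543/50
endpoint = (9/2, -3)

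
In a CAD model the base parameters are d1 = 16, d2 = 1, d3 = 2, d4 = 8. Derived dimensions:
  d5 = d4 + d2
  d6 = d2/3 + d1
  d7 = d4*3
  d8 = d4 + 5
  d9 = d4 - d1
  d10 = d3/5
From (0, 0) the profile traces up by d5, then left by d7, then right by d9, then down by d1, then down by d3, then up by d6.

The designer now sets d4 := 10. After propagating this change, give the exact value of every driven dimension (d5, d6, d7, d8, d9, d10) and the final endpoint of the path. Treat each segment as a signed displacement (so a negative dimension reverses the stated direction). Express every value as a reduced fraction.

d5 = 11
d6 = 49/3
d7 = 30
d8 = 15
d9 = -6
d10 = 2/5
endpoint = (-36, 28/3)

Apply edit: d4 := 10
  d5 = d4 + d2 = 11
  d6 = d2/3 + d1 = 49/3
  d7 = d4*3 = 30
  d8 = d4 + 5 = 15
  d9 = d4 - d1 = -6
  d10 = d3/5 = 2/5
Walk from origin (0, 0):
  seg 1: up by d5 = 11 → (0, 11)
  seg 2: left by d7 = 30 → (-30, 11)
  seg 3: right by d9 = -6 → (-36, 11)
  seg 4: down by d1 = 16 → (-36, -5)
  seg 5: down by d3 = 2 → (-36, -7)
  seg 6: up by d6 = 49/3 → (-36, 28/3)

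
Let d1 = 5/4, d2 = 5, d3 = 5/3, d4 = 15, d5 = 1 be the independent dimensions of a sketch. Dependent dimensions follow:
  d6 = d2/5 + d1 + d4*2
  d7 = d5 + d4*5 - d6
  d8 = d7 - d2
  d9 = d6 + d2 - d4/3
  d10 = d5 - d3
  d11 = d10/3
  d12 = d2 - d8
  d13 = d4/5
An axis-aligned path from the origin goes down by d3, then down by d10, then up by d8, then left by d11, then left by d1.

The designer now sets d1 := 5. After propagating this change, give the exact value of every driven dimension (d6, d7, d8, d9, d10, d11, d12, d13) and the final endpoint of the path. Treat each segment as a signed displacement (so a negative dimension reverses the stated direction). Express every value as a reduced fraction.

d6 = 36
d7 = 40
d8 = 35
d9 = 36
d10 = -2/3
d11 = -2/9
d12 = -30
d13 = 3
endpoint = (-43/9, 34)

Apply edit: d1 := 5
  d6 = d2/5 + d1 + d4*2 = 36
  d7 = d5 + d4*5 - d6 = 40
  d8 = d7 - d2 = 35
  d9 = d6 + d2 - d4/3 = 36
  d10 = d5 - d3 = -2/3
  d11 = d10/3 = -2/9
  d12 = d2 - d8 = -30
  d13 = d4/5 = 3
Walk from origin (0, 0):
  seg 1: down by d3 = 5/3 → (0, -5/3)
  seg 2: down by d10 = -2/3 → (0, -1)
  seg 3: up by d8 = 35 → (0, 34)
  seg 4: left by d11 = -2/9 → (2/9, 34)
  seg 5: left by d1 = 5 → (-43/9, 34)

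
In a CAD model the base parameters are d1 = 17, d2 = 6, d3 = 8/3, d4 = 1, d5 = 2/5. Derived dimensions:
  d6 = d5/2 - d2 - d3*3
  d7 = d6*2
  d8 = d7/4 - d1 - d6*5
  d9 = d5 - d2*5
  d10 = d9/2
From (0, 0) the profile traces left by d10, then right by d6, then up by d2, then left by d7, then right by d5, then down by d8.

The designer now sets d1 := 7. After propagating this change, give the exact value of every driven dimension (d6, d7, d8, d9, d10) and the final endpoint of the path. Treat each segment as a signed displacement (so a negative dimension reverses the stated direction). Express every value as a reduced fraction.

d6 = -69/5
d7 = -138/5
d8 = 551/10
d9 = -148/5
d10 = -74/5
endpoint = (29, -491/10)

Apply edit: d1 := 7
  d6 = d5/2 - d2 - d3*3 = -69/5
  d7 = d6*2 = -138/5
  d8 = d7/4 - d1 - d6*5 = 551/10
  d9 = d5 - d2*5 = -148/5
  d10 = d9/2 = -74/5
Walk from origin (0, 0):
  seg 1: left by d10 = -74/5 → (74/5, 0)
  seg 2: right by d6 = -69/5 → (1, 0)
  seg 3: up by d2 = 6 → (1, 6)
  seg 4: left by d7 = -138/5 → (143/5, 6)
  seg 5: right by d5 = 2/5 → (29, 6)
  seg 6: down by d8 = 551/10 → (29, -491/10)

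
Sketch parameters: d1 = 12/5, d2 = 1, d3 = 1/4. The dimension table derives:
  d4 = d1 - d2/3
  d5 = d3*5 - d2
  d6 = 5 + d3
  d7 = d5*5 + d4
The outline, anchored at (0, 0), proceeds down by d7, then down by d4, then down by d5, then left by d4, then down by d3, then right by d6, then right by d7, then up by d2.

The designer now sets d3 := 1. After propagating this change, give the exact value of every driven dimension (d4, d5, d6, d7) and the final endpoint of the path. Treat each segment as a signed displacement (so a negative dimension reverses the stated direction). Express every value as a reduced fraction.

d4 = 31/15
d5 = 4
d6 = 6
d7 = 331/15
endpoint = (26, -422/15)

Apply edit: d3 := 1
  d4 = d1 - d2/3 = 31/15
  d5 = d3*5 - d2 = 4
  d6 = 5 + d3 = 6
  d7 = d5*5 + d4 = 331/15
Walk from origin (0, 0):
  seg 1: down by d7 = 331/15 → (0, -331/15)
  seg 2: down by d4 = 31/15 → (0, -362/15)
  seg 3: down by d5 = 4 → (0, -422/15)
  seg 4: left by d4 = 31/15 → (-31/15, -422/15)
  seg 5: down by d3 = 1 → (-31/15, -437/15)
  seg 6: right by d6 = 6 → (59/15, -437/15)
  seg 7: right by d7 = 331/15 → (26, -437/15)
  seg 8: up by d2 = 1 → (26, -422/15)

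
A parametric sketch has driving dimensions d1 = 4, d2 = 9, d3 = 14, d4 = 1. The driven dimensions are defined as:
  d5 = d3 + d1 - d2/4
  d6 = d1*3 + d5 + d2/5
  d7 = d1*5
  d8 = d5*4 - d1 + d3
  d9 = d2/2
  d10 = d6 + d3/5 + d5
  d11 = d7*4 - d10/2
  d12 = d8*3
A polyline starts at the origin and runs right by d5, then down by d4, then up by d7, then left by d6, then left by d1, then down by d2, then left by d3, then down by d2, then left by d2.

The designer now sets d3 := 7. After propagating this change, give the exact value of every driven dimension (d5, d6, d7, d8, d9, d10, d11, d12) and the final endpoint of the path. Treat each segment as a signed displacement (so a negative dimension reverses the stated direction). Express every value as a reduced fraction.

d5 = 35/4
d6 = 451/20
d7 = 20
d8 = 38
d9 = 9/2
d10 = 327/10
d11 = 1273/20
d12 = 114
endpoint = (-169/5, 1)

Apply edit: d3 := 7
  d5 = d3 + d1 - d2/4 = 35/4
  d6 = d1*3 + d5 + d2/5 = 451/20
  d7 = d1*5 = 20
  d8 = d5*4 - d1 + d3 = 38
  d9 = d2/2 = 9/2
  d10 = d6 + d3/5 + d5 = 327/10
  d11 = d7*4 - d10/2 = 1273/20
  d12 = d8*3 = 114
Walk from origin (0, 0):
  seg 1: right by d5 = 35/4 → (35/4, 0)
  seg 2: down by d4 = 1 → (35/4, -1)
  seg 3: up by d7 = 20 → (35/4, 19)
  seg 4: left by d6 = 451/20 → (-69/5, 19)
  seg 5: left by d1 = 4 → (-89/5, 19)
  seg 6: down by d2 = 9 → (-89/5, 10)
  seg 7: left by d3 = 7 → (-124/5, 10)
  seg 8: down by d2 = 9 → (-124/5, 1)
  seg 9: left by d2 = 9 → (-169/5, 1)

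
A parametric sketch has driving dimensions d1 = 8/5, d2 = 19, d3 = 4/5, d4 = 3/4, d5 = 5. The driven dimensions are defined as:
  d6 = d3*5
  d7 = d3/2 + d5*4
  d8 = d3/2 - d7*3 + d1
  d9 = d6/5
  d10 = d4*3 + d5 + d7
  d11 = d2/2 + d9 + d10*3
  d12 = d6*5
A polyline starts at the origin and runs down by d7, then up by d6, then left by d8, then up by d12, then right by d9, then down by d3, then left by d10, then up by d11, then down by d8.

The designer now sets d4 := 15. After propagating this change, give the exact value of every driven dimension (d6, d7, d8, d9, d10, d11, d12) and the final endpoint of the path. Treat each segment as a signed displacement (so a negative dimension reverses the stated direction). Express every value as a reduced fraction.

Apply edit: d4 := 15
  d6 = d3*5 = 4
  d7 = d3/2 + d5*4 = 102/5
  d8 = d3/2 - d7*3 + d1 = -296/5
  d9 = d6/5 = 4/5
  d10 = d4*3 + d5 + d7 = 352/5
  d11 = d2/2 + d9 + d10*3 = 443/2
  d12 = d6*5 = 20
Walk from origin (0, 0):
  seg 1: down by d7 = 102/5 → (0, -102/5)
  seg 2: up by d6 = 4 → (0, -82/5)
  seg 3: left by d8 = -296/5 → (296/5, -82/5)
  seg 4: up by d12 = 20 → (296/5, 18/5)
  seg 5: right by d9 = 4/5 → (60, 18/5)
  seg 6: down by d3 = 4/5 → (60, 14/5)
  seg 7: left by d10 = 352/5 → (-52/5, 14/5)
  seg 8: up by d11 = 443/2 → (-52/5, 2243/10)
  seg 9: down by d8 = -296/5 → (-52/5, 567/2)

d6 = 4
d7 = 102/5
d8 = -296/5
d9 = 4/5
d10 = 352/5
d11 = 443/2
d12 = 20
endpoint = (-52/5, 567/2)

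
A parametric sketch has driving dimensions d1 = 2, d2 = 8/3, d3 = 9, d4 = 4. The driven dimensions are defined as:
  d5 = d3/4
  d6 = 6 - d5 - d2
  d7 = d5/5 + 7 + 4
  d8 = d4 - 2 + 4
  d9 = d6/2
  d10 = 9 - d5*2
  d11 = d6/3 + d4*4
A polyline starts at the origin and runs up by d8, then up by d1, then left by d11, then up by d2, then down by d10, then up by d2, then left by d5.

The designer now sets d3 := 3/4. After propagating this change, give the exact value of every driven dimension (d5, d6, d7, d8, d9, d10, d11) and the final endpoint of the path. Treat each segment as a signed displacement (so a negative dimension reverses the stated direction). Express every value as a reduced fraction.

Apply edit: d3 := 3/4
  d5 = d3/4 = 3/16
  d6 = 6 - d5 - d2 = 151/48
  d7 = d5/5 + 7 + 4 = 883/80
  d8 = d4 - 2 + 4 = 6
  d9 = d6/2 = 151/96
  d10 = 9 - d5*2 = 69/8
  d11 = d6/3 + d4*4 = 2455/144
Walk from origin (0, 0):
  seg 1: up by d8 = 6 → (0, 6)
  seg 2: up by d1 = 2 → (0, 8)
  seg 3: left by d11 = 2455/144 → (-2455/144, 8)
  seg 4: up by d2 = 8/3 → (-2455/144, 32/3)
  seg 5: down by d10 = 69/8 → (-2455/144, 49/24)
  seg 6: up by d2 = 8/3 → (-2455/144, 113/24)
  seg 7: left by d5 = 3/16 → (-1241/72, 113/24)

d5 = 3/16
d6 = 151/48
d7 = 883/80
d8 = 6
d9 = 151/96
d10 = 69/8
d11 = 2455/144
endpoint = (-1241/72, 113/24)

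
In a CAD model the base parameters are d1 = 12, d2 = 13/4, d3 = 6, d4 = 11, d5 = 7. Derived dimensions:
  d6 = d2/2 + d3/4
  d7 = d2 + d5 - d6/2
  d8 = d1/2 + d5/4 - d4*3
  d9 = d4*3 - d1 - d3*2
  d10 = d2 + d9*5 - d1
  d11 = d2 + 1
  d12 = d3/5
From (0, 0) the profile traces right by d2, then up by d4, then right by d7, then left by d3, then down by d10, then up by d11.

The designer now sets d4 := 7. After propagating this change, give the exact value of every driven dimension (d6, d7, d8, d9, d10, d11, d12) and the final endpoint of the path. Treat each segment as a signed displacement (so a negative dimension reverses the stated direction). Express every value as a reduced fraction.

d6 = 25/8
d7 = 139/16
d8 = -53/4
d9 = -3
d10 = -95/4
d11 = 17/4
d12 = 6/5
endpoint = (95/16, 35)

Apply edit: d4 := 7
  d6 = d2/2 + d3/4 = 25/8
  d7 = d2 + d5 - d6/2 = 139/16
  d8 = d1/2 + d5/4 - d4*3 = -53/4
  d9 = d4*3 - d1 - d3*2 = -3
  d10 = d2 + d9*5 - d1 = -95/4
  d11 = d2 + 1 = 17/4
  d12 = d3/5 = 6/5
Walk from origin (0, 0):
  seg 1: right by d2 = 13/4 → (13/4, 0)
  seg 2: up by d4 = 7 → (13/4, 7)
  seg 3: right by d7 = 139/16 → (191/16, 7)
  seg 4: left by d3 = 6 → (95/16, 7)
  seg 5: down by d10 = -95/4 → (95/16, 123/4)
  seg 6: up by d11 = 17/4 → (95/16, 35)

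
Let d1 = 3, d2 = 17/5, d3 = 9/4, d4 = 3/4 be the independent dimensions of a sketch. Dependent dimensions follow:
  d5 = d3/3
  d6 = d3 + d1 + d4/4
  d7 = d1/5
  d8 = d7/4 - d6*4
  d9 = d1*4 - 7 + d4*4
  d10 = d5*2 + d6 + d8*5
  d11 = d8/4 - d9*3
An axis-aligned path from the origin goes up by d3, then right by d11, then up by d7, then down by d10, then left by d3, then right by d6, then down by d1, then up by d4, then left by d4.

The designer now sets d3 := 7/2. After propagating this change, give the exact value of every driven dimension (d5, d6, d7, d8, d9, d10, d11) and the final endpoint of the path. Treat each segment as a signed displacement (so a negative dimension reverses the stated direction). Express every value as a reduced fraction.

Apply edit: d3 := 7/2
  d5 = d3/3 = 7/6
  d6 = d3 + d1 + d4/4 = 107/16
  d7 = d1/5 = 3/5
  d8 = d7/4 - d6*4 = -133/5
  d9 = d1*4 - 7 + d4*4 = 8
  d10 = d5*2 + d6 + d8*5 = -5951/48
  d11 = d8/4 - d9*3 = -613/20
Walk from origin (0, 0):
  seg 1: up by d3 = 7/2 → (0, 7/2)
  seg 2: right by d11 = -613/20 → (-613/20, 7/2)
  seg 3: up by d7 = 3/5 → (-613/20, 41/10)
  seg 4: down by d10 = -5951/48 → (-613/20, 30739/240)
  seg 5: left by d3 = 7/2 → (-683/20, 30739/240)
  seg 6: right by d6 = 107/16 → (-2197/80, 30739/240)
  seg 7: down by d1 = 3 → (-2197/80, 30019/240)
  seg 8: up by d4 = 3/4 → (-2197/80, 30199/240)
  seg 9: left by d4 = 3/4 → (-2257/80, 30199/240)

d5 = 7/6
d6 = 107/16
d7 = 3/5
d8 = -133/5
d9 = 8
d10 = -5951/48
d11 = -613/20
endpoint = (-2257/80, 30199/240)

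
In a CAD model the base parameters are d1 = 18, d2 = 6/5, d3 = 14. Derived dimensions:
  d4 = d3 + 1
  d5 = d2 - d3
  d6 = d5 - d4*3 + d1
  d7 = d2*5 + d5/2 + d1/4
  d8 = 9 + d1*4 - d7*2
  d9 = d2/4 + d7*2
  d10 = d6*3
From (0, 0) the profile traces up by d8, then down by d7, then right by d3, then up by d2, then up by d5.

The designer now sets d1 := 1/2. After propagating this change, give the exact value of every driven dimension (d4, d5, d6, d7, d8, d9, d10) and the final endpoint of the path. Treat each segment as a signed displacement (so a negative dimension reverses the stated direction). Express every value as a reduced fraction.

d4 = 15
d5 = -64/5
d6 = -573/10
d7 = -11/40
d8 = 231/20
d9 = -1/4
d10 = -1719/10
endpoint = (14, 9/40)

Apply edit: d1 := 1/2
  d4 = d3 + 1 = 15
  d5 = d2 - d3 = -64/5
  d6 = d5 - d4*3 + d1 = -573/10
  d7 = d2*5 + d5/2 + d1/4 = -11/40
  d8 = 9 + d1*4 - d7*2 = 231/20
  d9 = d2/4 + d7*2 = -1/4
  d10 = d6*3 = -1719/10
Walk from origin (0, 0):
  seg 1: up by d8 = 231/20 → (0, 231/20)
  seg 2: down by d7 = -11/40 → (0, 473/40)
  seg 3: right by d3 = 14 → (14, 473/40)
  seg 4: up by d2 = 6/5 → (14, 521/40)
  seg 5: up by d5 = -64/5 → (14, 9/40)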